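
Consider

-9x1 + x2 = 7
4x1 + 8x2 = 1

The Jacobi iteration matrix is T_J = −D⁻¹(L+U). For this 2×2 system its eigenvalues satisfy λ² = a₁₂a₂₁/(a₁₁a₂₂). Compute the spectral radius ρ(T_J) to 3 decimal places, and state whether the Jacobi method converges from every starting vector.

a₁₂a₂₁/(a₁₁a₂₂) = (1)·(4) / ((-9)·(8)) = -0.055556
ρ = √|-0.055556| = √0.055556 = 0.236
ρ < 1, so Jacobi converges

0.236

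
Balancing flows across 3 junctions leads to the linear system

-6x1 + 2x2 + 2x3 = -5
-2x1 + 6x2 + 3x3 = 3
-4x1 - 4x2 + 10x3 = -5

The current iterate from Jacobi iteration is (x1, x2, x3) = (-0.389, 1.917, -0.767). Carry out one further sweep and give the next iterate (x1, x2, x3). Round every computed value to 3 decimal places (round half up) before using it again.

One sweep:
  x1 = (-5 - (2)·1.917 - (2)·-0.767) / (-6) = 1.217
  x2 = (3 - (-2)·-0.389 - (3)·-0.767) / (6) = 0.754
  x3 = (-5 - (-4)·-0.389 - (-4)·1.917) / (10) = 0.111

(1.217, 0.754, 0.111)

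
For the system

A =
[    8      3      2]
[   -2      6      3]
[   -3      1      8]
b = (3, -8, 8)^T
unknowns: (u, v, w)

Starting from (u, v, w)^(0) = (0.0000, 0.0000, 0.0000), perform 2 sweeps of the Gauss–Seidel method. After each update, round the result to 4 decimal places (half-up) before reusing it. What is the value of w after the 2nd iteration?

Iteration 1:
  u = (3 - (3)·0.0000 - (2)·0.0000) / (8) = 0.3750
  v = (-8 - (-2)·0.3750 - (3)·0.0000) / (6) = -1.2083
  w = (8 - (-3)·0.3750 - (1)·-1.2083) / (8) = 1.2917
Iteration 2:
  u = (3 - (3)·-1.2083 - (2)·1.2917) / (8) = 0.5052
  v = (-8 - (-2)·0.5052 - (3)·1.2917) / (6) = -1.8108
  w = (8 - (-3)·0.5052 - (1)·-1.8108) / (8) = 1.4158

1.4158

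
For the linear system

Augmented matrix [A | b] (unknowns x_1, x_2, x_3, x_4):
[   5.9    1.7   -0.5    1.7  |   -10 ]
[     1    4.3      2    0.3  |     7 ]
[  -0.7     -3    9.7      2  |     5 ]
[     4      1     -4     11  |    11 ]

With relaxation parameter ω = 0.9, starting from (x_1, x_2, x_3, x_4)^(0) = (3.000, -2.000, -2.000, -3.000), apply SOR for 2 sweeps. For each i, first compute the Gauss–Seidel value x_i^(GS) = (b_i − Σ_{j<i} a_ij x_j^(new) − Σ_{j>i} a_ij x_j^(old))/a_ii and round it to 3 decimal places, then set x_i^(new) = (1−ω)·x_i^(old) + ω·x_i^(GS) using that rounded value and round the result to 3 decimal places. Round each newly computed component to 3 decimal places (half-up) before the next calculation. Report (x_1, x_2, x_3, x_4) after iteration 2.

(-2.258, 1.501, 0.711, 1.840)

Iteration 1:
  x_1: GS value = (-10 - (1.7)·-2.000 - (-0.5)·-2.000 - (1.7)·-3.000) / (5.9) = -0.424;  x_1 ← (1−ω)·3.000 + ω·-0.424 = -0.082
  x_2: GS value = (7 - (1)·-0.082 - (2)·-2.000 - (0.3)·-3.000) / (4.3) = 2.787;  x_2 ← (1−ω)·-2.000 + ω·2.787 = 2.308
  x_3: GS value = (5 - (-0.7)·-0.082 - (-3)·2.308 - (2)·-3.000) / (9.7) = 1.842;  x_3 ← (1−ω)·-2.000 + ω·1.842 = 1.458
  x_4: GS value = (11 - (4)·-0.082 - (1)·2.308 - (-4)·1.458) / (11) = 1.350;  x_4 ← (1−ω)·-3.000 + ω·1.350 = 0.915
Iteration 2:
  x_1: GS value = (-10 - (1.7)·2.308 - (-0.5)·1.458 - (1.7)·0.915) / (5.9) = -2.500;  x_1 ← (1−ω)·-0.082 + ω·-2.500 = -2.258
  x_2: GS value = (7 - (1)·-2.258 - (2)·1.458 - (0.3)·0.915) / (4.3) = 1.411;  x_2 ← (1−ω)·2.308 + ω·1.411 = 1.501
  x_3: GS value = (5 - (-0.7)·-2.258 - (-3)·1.501 - (2)·0.915) / (9.7) = 0.628;  x_3 ← (1−ω)·1.458 + ω·0.628 = 0.711
  x_4: GS value = (11 - (4)·-2.258 - (1)·1.501 - (-4)·0.711) / (11) = 1.943;  x_4 ← (1−ω)·0.915 + ω·1.943 = 1.840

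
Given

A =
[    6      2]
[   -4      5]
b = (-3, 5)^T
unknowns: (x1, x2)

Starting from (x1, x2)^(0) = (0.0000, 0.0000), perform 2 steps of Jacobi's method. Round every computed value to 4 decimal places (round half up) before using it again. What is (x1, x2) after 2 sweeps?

(-0.8333, 0.6000)

Iteration 1:
  x1 = (-3 - (2)·0.0000) / (6) = -0.5000
  x2 = (5 - (-4)·0.0000) / (5) = 1.0000
Iteration 2:
  x1 = (-3 - (2)·1.0000) / (6) = -0.8333
  x2 = (5 - (-4)·-0.5000) / (5) = 0.6000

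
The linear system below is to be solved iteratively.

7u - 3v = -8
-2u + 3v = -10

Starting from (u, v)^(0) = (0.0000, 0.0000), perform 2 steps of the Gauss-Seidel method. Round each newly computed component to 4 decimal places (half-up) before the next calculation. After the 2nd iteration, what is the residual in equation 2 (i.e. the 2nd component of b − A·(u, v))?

Iteration 1:
  u = (-8 - (-3)·0.0000) / (7) = -1.1429
  v = (-10 - (-2)·-1.1429) / (3) = -4.0953
Iteration 2:
  u = (-8 - (-3)·-4.0953) / (7) = -2.8980
  v = (-10 - (-2)·-2.8980) / (3) = -5.2653
Residual b − A·x = (-3.5099, -0.0001)

-0.0001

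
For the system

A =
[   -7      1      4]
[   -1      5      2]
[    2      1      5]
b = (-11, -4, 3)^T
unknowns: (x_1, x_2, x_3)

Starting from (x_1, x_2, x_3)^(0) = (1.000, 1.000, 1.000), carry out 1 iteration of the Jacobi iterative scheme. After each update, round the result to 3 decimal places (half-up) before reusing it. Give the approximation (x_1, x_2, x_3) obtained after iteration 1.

Iteration 1:
  x_1 = (-11 - (1)·1.000 - (4)·1.000) / (-7) = 2.286
  x_2 = (-4 - (-1)·1.000 - (2)·1.000) / (5) = -1.000
  x_3 = (3 - (2)·1.000 - (1)·1.000) / (5) = 0.000

(2.286, -1.000, 0.000)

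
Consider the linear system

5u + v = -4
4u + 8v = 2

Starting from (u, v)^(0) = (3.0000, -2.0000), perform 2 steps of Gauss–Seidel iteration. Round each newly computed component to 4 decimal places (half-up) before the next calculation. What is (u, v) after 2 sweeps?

Iteration 1:
  u = (-4 - (1)·-2.0000) / (5) = -0.4000
  v = (2 - (4)·-0.4000) / (8) = 0.4500
Iteration 2:
  u = (-4 - (1)·0.4500) / (5) = -0.8900
  v = (2 - (4)·-0.8900) / (8) = 0.6950

(-0.8900, 0.6950)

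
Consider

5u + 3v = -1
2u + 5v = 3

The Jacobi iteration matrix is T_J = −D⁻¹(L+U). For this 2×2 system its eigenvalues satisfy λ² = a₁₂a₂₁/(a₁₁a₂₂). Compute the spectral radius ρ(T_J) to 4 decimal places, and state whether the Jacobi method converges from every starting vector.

0.4899

a₁₂a₂₁/(a₁₁a₂₂) = (3)·(2) / ((5)·(5)) = 0.240000
ρ = √|0.240000| = √0.240000 = 0.4899
ρ < 1, so Jacobi converges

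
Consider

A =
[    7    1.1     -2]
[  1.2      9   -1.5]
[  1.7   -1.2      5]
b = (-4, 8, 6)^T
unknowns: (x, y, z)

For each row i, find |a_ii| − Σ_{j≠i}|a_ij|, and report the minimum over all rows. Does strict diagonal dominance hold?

row 1: |7| − (1.1+2) = 3.9
row 2: |9| − (1.2+1.5) = 6.3
row 3: |5| − (1.7+1.2) = 2.1
minimum over rows = 2.1 → strictly diagonally dominant (convergence guaranteed)

2.1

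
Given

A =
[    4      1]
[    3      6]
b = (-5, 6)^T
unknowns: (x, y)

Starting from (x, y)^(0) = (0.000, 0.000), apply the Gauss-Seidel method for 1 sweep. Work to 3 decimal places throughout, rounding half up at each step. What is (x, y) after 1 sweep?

(-1.250, 1.625)

Iteration 1:
  x = (-5 - (1)·0.000) / (4) = -1.250
  y = (6 - (3)·-1.250) / (6) = 1.625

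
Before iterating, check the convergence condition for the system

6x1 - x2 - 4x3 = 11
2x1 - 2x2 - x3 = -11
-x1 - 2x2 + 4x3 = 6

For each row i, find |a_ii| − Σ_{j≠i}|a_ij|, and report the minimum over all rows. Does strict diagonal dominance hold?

row 1: |6| − (1+4) = 1
row 2: |-2| − (2+1) = -1
row 3: |4| − (1+2) = 1
minimum over rows = -1 → not strictly diagonally dominant

-1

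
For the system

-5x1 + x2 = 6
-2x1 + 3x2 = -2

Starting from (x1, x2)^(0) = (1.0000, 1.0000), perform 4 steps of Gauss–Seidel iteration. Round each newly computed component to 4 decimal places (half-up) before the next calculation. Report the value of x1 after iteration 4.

Iteration 1:
  x1 = (6 - (1)·1.0000) / (-5) = -1.0000
  x2 = (-2 - (-2)·-1.0000) / (3) = -1.3333
Iteration 2:
  x1 = (6 - (1)·-1.3333) / (-5) = -1.4667
  x2 = (-2 - (-2)·-1.4667) / (3) = -1.6445
Iteration 3:
  x1 = (6 - (1)·-1.6445) / (-5) = -1.5289
  x2 = (-2 - (-2)·-1.5289) / (3) = -1.6859
Iteration 4:
  x1 = (6 - (1)·-1.6859) / (-5) = -1.5372
  x2 = (-2 - (-2)·-1.5372) / (3) = -1.6915

-1.5372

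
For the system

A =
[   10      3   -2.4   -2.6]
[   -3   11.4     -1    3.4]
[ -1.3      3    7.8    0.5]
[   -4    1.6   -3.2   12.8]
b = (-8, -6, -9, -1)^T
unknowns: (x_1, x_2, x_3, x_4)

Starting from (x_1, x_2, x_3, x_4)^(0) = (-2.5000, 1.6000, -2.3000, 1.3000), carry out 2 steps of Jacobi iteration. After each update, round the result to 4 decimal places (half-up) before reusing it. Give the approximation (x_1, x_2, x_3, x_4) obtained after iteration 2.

(-1.2374, -0.6311, -0.6159, -0.8906)

Iteration 1:
  x_1 = (-8 - (3)·1.6000 - (-2.4)·-2.3000 - (-2.6)·1.3000) / (10) = -1.4940
  x_2 = (-6 - (-3)·-2.5000 - (-1)·-2.3000 - (3.4)·1.3000) / (11.4) = -1.7737
  x_3 = (-9 - (-1.3)·-2.5000 - (3)·1.6000 - (0.5)·1.3000) / (7.8) = -2.2692
  x_4 = (-1 - (-4)·-2.5000 - (1.6)·1.6000 - (-3.2)·-2.3000) / (12.8) = -1.6344
Iteration 2:
  x_1 = (-8 - (3)·-1.7737 - (-2.4)·-2.2692 - (-2.6)·-1.6344) / (10) = -1.2374
  x_2 = (-6 - (-3)·-1.4940 - (-1)·-2.2692 - (3.4)·-1.6344) / (11.4) = -0.6311
  x_3 = (-9 - (-1.3)·-1.4940 - (3)·-1.7737 - (0.5)·-1.6344) / (7.8) = -0.6159
  x_4 = (-1 - (-4)·-1.4940 - (1.6)·-1.7737 - (-3.2)·-2.2692) / (12.8) = -0.8906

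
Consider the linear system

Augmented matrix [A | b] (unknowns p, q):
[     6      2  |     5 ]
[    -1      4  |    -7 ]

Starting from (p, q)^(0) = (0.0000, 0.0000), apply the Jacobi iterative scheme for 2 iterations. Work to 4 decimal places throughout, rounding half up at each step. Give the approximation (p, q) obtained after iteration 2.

(1.4167, -1.5417)

Iteration 1:
  p = (5 - (2)·0.0000) / (6) = 0.8333
  q = (-7 - (-1)·0.0000) / (4) = -1.7500
Iteration 2:
  p = (5 - (2)·-1.7500) / (6) = 1.4167
  q = (-7 - (-1)·0.8333) / (4) = -1.5417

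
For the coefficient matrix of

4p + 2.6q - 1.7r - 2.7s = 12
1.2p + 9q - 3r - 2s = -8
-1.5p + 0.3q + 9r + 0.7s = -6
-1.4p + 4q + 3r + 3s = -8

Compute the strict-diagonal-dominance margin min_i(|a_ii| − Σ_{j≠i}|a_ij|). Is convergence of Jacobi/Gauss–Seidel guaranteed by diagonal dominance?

row 1: |4| − (2.6+1.7+2.7) = -3
row 2: |9| − (1.2+3+2) = 2.8
row 3: |9| − (1.5+0.3+0.7) = 6.5
row 4: |3| − (1.4+4+3) = -5.4
minimum over rows = -5.4 → not strictly diagonally dominant

-5.4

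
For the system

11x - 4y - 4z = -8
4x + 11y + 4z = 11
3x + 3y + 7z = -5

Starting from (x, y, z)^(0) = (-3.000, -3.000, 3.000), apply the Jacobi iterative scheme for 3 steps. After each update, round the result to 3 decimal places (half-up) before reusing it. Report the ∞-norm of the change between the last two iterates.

Iteration 1:
  x = (-8 - (-4)·-3.000 - (-4)·3.000) / (11) = -0.727
  y = (11 - (4)·-3.000 - (4)·3.000) / (11) = 1.000
  z = (-5 - (3)·-3.000 - (3)·-3.000) / (7) = 1.857
Iteration 2:
  x = (-8 - (-4)·1.000 - (-4)·1.857) / (11) = 0.312
  y = (11 - (4)·-0.727 - (4)·1.857) / (11) = 0.589
  z = (-5 - (3)·-0.727 - (3)·1.000) / (7) = -0.831
Iteration 3:
  x = (-8 - (-4)·0.589 - (-4)·-0.831) / (11) = -0.815
  y = (11 - (4)·0.312 - (4)·-0.831) / (11) = 1.189
  z = (-5 - (3)·0.312 - (3)·0.589) / (7) = -1.100
Change: (-1.127, 0.600, -0.269) → max |·| = 1.127

1.127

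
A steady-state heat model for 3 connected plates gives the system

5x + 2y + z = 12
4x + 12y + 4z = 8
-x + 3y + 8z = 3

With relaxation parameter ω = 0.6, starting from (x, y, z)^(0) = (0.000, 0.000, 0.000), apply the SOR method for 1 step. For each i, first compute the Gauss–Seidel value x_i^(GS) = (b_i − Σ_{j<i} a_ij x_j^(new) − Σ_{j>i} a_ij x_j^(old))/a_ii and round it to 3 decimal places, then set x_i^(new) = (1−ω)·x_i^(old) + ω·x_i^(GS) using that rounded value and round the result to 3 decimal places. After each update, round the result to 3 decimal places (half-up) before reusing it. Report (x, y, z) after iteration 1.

Iteration 1:
  x: GS value = (12 - (2)·0.000 - (1)·0.000) / (5) = 2.400;  x ← (1−ω)·0.000 + ω·2.400 = 1.440
  y: GS value = (8 - (4)·1.440 - (4)·0.000) / (12) = 0.187;  y ← (1−ω)·0.000 + ω·0.187 = 0.112
  z: GS value = (3 - (-1)·1.440 - (3)·0.112) / (8) = 0.513;  z ← (1−ω)·0.000 + ω·0.513 = 0.308

(1.440, 0.112, 0.308)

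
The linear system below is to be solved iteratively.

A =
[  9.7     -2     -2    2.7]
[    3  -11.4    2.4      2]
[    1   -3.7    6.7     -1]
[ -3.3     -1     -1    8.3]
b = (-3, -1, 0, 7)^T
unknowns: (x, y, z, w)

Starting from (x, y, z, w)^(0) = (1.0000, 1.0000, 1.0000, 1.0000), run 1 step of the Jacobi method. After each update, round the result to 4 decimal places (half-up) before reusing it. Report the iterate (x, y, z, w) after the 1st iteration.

(-0.1753, 0.7368, 0.5522, 1.4819)

Iteration 1:
  x = (-3 - (-2)·1.0000 - (-2)·1.0000 - (2.7)·1.0000) / (9.7) = -0.1753
  y = (-1 - (3)·1.0000 - (2.4)·1.0000 - (2)·1.0000) / (-11.4) = 0.7368
  z = (0 - (1)·1.0000 - (-3.7)·1.0000 - (-1)·1.0000) / (6.7) = 0.5522
  w = (7 - (-3.3)·1.0000 - (-1)·1.0000 - (-1)·1.0000) / (8.3) = 1.4819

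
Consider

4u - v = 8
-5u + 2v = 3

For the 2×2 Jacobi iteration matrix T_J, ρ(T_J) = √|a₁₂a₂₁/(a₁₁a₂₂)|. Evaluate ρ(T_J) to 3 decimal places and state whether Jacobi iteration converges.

0.791

a₁₂a₂₁/(a₁₁a₂₂) = (-1)·(-5) / ((4)·(2)) = 0.625000
ρ = √|0.625000| = √0.625000 = 0.791
ρ < 1, so Jacobi converges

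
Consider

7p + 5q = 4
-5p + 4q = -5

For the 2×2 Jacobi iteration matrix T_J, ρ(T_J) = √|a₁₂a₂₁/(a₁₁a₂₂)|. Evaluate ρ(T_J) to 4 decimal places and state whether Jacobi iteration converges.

0.9449

a₁₂a₂₁/(a₁₁a₂₂) = (5)·(-5) / ((7)·(4)) = -0.892857
ρ = √|-0.892857| = √0.892857 = 0.9449
ρ < 1, so Jacobi converges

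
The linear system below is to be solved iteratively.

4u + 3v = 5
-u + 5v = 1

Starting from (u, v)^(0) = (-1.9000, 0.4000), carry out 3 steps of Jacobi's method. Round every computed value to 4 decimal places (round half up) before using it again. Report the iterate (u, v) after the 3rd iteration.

(0.9575, 0.4770)

Iteration 1:
  u = (5 - (3)·0.4000) / (4) = 0.9500
  v = (1 - (-1)·-1.9000) / (5) = -0.1800
Iteration 2:
  u = (5 - (3)·-0.1800) / (4) = 1.3850
  v = (1 - (-1)·0.9500) / (5) = 0.3900
Iteration 3:
  u = (5 - (3)·0.3900) / (4) = 0.9575
  v = (1 - (-1)·1.3850) / (5) = 0.4770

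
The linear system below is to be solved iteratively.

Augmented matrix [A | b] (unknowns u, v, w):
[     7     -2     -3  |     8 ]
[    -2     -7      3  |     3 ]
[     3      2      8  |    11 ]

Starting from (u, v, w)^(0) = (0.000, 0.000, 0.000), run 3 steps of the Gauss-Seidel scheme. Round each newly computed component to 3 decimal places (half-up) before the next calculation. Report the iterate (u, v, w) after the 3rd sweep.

Iteration 1:
  u = (8 - (-2)·0.000 - (-3)·0.000) / (7) = 1.143
  v = (3 - (-2)·1.143 - (3)·0.000) / (-7) = -0.755
  w = (11 - (3)·1.143 - (2)·-0.755) / (8) = 1.135
Iteration 2:
  u = (8 - (-2)·-0.755 - (-3)·1.135) / (7) = 1.414
  v = (3 - (-2)·1.414 - (3)·1.135) / (-7) = -0.346
  w = (11 - (3)·1.414 - (2)·-0.346) / (8) = 0.931
Iteration 3:
  u = (8 - (-2)·-0.346 - (-3)·0.931) / (7) = 1.443
  v = (3 - (-2)·1.443 - (3)·0.931) / (-7) = -0.442
  w = (11 - (3)·1.443 - (2)·-0.442) / (8) = 0.944

(1.443, -0.442, 0.944)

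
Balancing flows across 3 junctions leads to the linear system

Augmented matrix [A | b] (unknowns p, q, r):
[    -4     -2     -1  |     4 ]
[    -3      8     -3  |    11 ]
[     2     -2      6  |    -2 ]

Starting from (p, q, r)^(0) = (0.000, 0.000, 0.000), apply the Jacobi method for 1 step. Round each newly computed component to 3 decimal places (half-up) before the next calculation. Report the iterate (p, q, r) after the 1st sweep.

Iteration 1:
  p = (4 - (-2)·0.000 - (-1)·0.000) / (-4) = -1.000
  q = (11 - (-3)·0.000 - (-3)·0.000) / (8) = 1.375
  r = (-2 - (2)·0.000 - (-2)·0.000) / (6) = -0.333

(-1.000, 1.375, -0.333)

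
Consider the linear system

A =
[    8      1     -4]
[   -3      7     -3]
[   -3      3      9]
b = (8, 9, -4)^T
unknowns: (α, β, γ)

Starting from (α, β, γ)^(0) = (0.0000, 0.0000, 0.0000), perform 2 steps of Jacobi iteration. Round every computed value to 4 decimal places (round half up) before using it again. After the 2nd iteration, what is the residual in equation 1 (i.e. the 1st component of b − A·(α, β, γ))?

-0.6194

Iteration 1:
  α = (8 - (1)·0.0000 - (-4)·0.0000) / (8) = 1.0000
  β = (9 - (-3)·0.0000 - (-3)·0.0000) / (7) = 1.2857
  γ = (-4 - (-3)·0.0000 - (3)·0.0000) / (9) = -0.4444
Iteration 2:
  α = (8 - (1)·1.2857 - (-4)·-0.4444) / (8) = 0.6171
  β = (9 - (-3)·1.0000 - (-3)·-0.4444) / (7) = 1.5238
  γ = (-4 - (-3)·1.0000 - (3)·1.2857) / (9) = -0.5397
Residual b − A·x = (-0.6194, -1.4344, -1.8628)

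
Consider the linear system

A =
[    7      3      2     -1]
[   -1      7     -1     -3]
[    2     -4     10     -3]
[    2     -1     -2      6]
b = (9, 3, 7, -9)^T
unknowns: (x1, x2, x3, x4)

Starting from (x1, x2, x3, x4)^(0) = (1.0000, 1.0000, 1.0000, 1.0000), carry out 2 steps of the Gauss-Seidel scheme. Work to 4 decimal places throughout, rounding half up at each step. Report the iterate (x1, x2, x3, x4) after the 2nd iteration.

(0.2823, 0.1735, 0.3764, -1.4397)

Iteration 1:
  x1 = (9 - (3)·1.0000 - (2)·1.0000 - (-1)·1.0000) / (7) = 0.7143
  x2 = (3 - (-1)·0.7143 - (-1)·1.0000 - (-3)·1.0000) / (7) = 1.1020
  x3 = (7 - (2)·0.7143 - (-4)·1.1020 - (-3)·1.0000) / (10) = 1.2979
  x4 = (-9 - (2)·0.7143 - (-1)·1.1020 - (-2)·1.2979) / (6) = -1.1218
Iteration 2:
  x1 = (9 - (3)·1.1020 - (2)·1.2979 - (-1)·-1.1218) / (7) = 0.2823
  x2 = (3 - (-1)·0.2823 - (-1)·1.2979 - (-3)·-1.1218) / (7) = 0.1735
  x3 = (7 - (2)·0.2823 - (-4)·0.1735 - (-3)·-1.1218) / (10) = 0.3764
  x4 = (-9 - (2)·0.2823 - (-1)·0.1735 - (-2)·0.3764) / (6) = -1.4397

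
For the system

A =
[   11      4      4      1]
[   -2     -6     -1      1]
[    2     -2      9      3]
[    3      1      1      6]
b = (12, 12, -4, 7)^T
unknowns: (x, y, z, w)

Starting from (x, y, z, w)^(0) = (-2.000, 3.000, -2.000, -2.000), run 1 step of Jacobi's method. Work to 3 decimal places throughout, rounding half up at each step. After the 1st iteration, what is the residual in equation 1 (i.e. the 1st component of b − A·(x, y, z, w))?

Iteration 1:
  x = (12 - (4)·3.000 - (4)·-2.000 - (1)·-2.000) / (11) = 0.909
  y = (12 - (-2)·-2.000 - (-1)·-2.000 - (1)·-2.000) / (-6) = -1.333
  z = (-4 - (2)·-2.000 - (-2)·3.000 - (3)·-2.000) / (9) = 1.333
  w = (7 - (3)·-2.000 - (1)·3.000 - (1)·-2.000) / (6) = 2.000
Residual b − A·x = (0.001, 5.153, -26.481, -7.727)

0.001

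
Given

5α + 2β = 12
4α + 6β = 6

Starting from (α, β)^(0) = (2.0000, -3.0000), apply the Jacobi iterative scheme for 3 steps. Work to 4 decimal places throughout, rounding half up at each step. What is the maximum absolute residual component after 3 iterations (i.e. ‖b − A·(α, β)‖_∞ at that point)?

1.7066

Iteration 1:
  α = (12 - (2)·-3.0000) / (5) = 3.6000
  β = (6 - (4)·2.0000) / (6) = -0.3333
Iteration 2:
  α = (12 - (2)·-0.3333) / (5) = 2.5333
  β = (6 - (4)·3.6000) / (6) = -1.4000
Iteration 3:
  α = (12 - (2)·-1.4000) / (5) = 2.9600
  β = (6 - (4)·2.5333) / (6) = -0.6889
Residual b − A·x = (-1.4222, -1.7066); ∞-norm = 1.7066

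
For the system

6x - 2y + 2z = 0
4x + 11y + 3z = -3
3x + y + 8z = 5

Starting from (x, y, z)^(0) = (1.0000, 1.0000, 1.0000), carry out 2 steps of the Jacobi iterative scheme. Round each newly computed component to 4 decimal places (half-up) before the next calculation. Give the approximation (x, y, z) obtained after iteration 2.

(-0.3447, -0.3068, 0.7386)

Iteration 1:
  x = (0 - (-2)·1.0000 - (2)·1.0000) / (6) = 0.0000
  y = (-3 - (4)·1.0000 - (3)·1.0000) / (11) = -0.9091
  z = (5 - (3)·1.0000 - (1)·1.0000) / (8) = 0.1250
Iteration 2:
  x = (0 - (-2)·-0.9091 - (2)·0.1250) / (6) = -0.3447
  y = (-3 - (4)·0.0000 - (3)·0.1250) / (11) = -0.3068
  z = (5 - (3)·0.0000 - (1)·-0.9091) / (8) = 0.7386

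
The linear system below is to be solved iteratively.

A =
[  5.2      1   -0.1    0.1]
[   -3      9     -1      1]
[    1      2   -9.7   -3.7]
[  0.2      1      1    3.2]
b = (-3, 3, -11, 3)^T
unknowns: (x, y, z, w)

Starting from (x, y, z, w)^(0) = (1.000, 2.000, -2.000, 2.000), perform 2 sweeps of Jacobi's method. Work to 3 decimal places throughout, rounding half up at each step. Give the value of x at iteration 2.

-0.619

Iteration 1:
  x = (-3 - (1)·2.000 - (-0.1)·-2.000 - (0.1)·2.000) / (5.2) = -1.038
  y = (3 - (-3)·1.000 - (-1)·-2.000 - (1)·2.000) / (9) = 0.222
  z = (-11 - (1)·1.000 - (2)·2.000 - (-3.7)·2.000) / (-9.7) = 0.887
  w = (3 - (0.2)·1.000 - (1)·2.000 - (1)·-2.000) / (3.2) = 0.875
Iteration 2:
  x = (-3 - (1)·0.222 - (-0.1)·0.887 - (0.1)·0.875) / (5.2) = -0.619
  y = (3 - (-3)·-1.038 - (-1)·0.887 - (1)·0.875) / (9) = -0.011
  z = (-11 - (1)·-1.038 - (2)·0.222 - (-3.7)·0.875) / (-9.7) = 0.739
  w = (3 - (0.2)·-1.038 - (1)·0.222 - (1)·0.887) / (3.2) = 0.656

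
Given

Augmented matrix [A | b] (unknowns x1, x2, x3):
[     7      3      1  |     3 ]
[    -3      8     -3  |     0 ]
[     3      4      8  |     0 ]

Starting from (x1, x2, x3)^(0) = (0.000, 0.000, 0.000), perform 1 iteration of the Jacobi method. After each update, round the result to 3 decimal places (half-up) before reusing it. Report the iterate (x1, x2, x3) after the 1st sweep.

Iteration 1:
  x1 = (3 - (3)·0.000 - (1)·0.000) / (7) = 0.429
  x2 = (0 - (-3)·0.000 - (-3)·0.000) / (8) = 0.000
  x3 = (0 - (3)·0.000 - (4)·0.000) / (8) = 0.000

(0.429, 0.000, 0.000)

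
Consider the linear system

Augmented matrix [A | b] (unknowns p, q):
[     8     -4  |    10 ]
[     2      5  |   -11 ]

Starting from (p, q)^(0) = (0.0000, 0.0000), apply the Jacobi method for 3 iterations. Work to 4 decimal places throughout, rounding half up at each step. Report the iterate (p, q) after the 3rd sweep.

Iteration 1:
  p = (10 - (-4)·0.0000) / (8) = 1.2500
  q = (-11 - (2)·0.0000) / (5) = -2.2000
Iteration 2:
  p = (10 - (-4)·-2.2000) / (8) = 0.1500
  q = (-11 - (2)·1.2500) / (5) = -2.7000
Iteration 3:
  p = (10 - (-4)·-2.7000) / (8) = -0.1000
  q = (-11 - (2)·0.1500) / (5) = -2.2600

(-0.1000, -2.2600)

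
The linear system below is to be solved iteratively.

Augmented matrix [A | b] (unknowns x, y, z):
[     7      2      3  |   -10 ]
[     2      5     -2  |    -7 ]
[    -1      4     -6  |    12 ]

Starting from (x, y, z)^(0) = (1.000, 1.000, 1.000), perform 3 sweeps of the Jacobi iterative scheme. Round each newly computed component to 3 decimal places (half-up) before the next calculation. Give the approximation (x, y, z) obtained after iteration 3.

(0.002, -2.276, -2.698)

Iteration 1:
  x = (-10 - (2)·1.000 - (3)·1.000) / (7) = -2.143
  y = (-7 - (2)·1.000 - (-2)·1.000) / (5) = -1.400
  z = (12 - (-1)·1.000 - (4)·1.000) / (-6) = -1.500
Iteration 2:
  x = (-10 - (2)·-1.400 - (3)·-1.500) / (7) = -0.386
  y = (-7 - (2)·-2.143 - (-2)·-1.500) / (5) = -1.143
  z = (12 - (-1)·-2.143 - (4)·-1.400) / (-6) = -2.576
Iteration 3:
  x = (-10 - (2)·-1.143 - (3)·-2.576) / (7) = 0.002
  y = (-7 - (2)·-0.386 - (-2)·-2.576) / (5) = -2.276
  z = (12 - (-1)·-0.386 - (4)·-1.143) / (-6) = -2.698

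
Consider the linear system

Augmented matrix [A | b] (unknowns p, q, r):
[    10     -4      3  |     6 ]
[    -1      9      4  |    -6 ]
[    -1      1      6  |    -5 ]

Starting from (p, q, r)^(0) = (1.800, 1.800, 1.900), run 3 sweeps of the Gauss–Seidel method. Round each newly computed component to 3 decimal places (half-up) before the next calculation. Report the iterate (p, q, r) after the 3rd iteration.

Iteration 1:
  p = (6 - (-4)·1.800 - (3)·1.900) / (10) = 0.750
  q = (-6 - (-1)·0.750 - (4)·1.900) / (9) = -1.428
  r = (-5 - (-1)·0.750 - (1)·-1.428) / (6) = -0.470
Iteration 2:
  p = (6 - (-4)·-1.428 - (3)·-0.470) / (10) = 0.170
  q = (-6 - (-1)·0.170 - (4)·-0.470) / (9) = -0.439
  r = (-5 - (-1)·0.170 - (1)·-0.439) / (6) = -0.732
Iteration 3:
  p = (6 - (-4)·-0.439 - (3)·-0.732) / (10) = 0.644
  q = (-6 - (-1)·0.644 - (4)·-0.732) / (9) = -0.270
  r = (-5 - (-1)·0.644 - (1)·-0.270) / (6) = -0.681

(0.644, -0.270, -0.681)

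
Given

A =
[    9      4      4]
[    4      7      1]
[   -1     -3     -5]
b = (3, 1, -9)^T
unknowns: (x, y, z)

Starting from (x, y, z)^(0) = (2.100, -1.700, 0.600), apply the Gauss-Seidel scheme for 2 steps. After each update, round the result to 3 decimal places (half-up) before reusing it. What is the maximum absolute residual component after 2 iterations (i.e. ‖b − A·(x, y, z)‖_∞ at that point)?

Iteration 1:
  x = (3 - (4)·-1.700 - (4)·0.600) / (9) = 0.822
  y = (1 - (4)·0.822 - (1)·0.600) / (7) = -0.413
  z = (-9 - (-1)·0.822 - (-3)·-0.413) / (-5) = 1.883
Iteration 2:
  x = (3 - (4)·-0.413 - (4)·1.883) / (9) = -0.320
  y = (1 - (4)·-0.320 - (1)·1.883) / (7) = 0.057
  z = (-9 - (-1)·-0.320 - (-3)·0.057) / (-5) = 1.830
Residual b − A·x = (-1.668, 0.051, 0.001); ∞-norm = 1.668

1.668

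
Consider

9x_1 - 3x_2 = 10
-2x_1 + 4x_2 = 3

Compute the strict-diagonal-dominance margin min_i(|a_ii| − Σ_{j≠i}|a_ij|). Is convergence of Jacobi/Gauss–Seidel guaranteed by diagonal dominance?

2

row 1: |9| − (3) = 6
row 2: |4| − (2) = 2
minimum over rows = 2 → strictly diagonally dominant (convergence guaranteed)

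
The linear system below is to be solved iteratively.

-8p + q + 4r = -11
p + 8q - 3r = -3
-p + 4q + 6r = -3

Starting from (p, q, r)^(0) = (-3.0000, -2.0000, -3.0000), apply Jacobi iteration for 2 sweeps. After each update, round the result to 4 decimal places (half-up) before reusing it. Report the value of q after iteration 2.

-0.2031

Iteration 1:
  p = (-11 - (1)·-2.0000 - (4)·-3.0000) / (-8) = -0.3750
  q = (-3 - (1)·-3.0000 - (-3)·-3.0000) / (8) = -1.1250
  r = (-3 - (-1)·-3.0000 - (4)·-2.0000) / (6) = 0.3333
Iteration 2:
  p = (-11 - (1)·-1.1250 - (4)·0.3333) / (-8) = 1.4010
  q = (-3 - (1)·-0.3750 - (-3)·0.3333) / (8) = -0.2031
  r = (-3 - (-1)·-0.3750 - (4)·-1.1250) / (6) = 0.1875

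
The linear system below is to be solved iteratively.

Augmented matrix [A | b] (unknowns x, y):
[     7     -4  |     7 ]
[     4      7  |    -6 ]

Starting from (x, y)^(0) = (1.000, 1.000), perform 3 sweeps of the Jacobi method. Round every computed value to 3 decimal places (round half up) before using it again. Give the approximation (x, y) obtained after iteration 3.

Iteration 1:
  x = (7 - (-4)·1.000) / (7) = 1.571
  y = (-6 - (4)·1.000) / (7) = -1.429
Iteration 2:
  x = (7 - (-4)·-1.429) / (7) = 0.183
  y = (-6 - (4)·1.571) / (7) = -1.755
Iteration 3:
  x = (7 - (-4)·-1.755) / (7) = -0.003
  y = (-6 - (4)·0.183) / (7) = -0.962

(-0.003, -0.962)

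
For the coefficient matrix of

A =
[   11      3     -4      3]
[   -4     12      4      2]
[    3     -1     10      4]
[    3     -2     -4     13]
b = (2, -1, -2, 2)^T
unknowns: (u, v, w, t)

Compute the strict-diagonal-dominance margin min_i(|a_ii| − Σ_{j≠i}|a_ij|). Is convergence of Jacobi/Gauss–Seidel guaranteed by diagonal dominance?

row 1: |11| − (3+4+3) = 1
row 2: |12| − (4+4+2) = 2
row 3: |10| − (3+1+4) = 2
row 4: |13| − (3+2+4) = 4
minimum over rows = 1 → strictly diagonally dominant (convergence guaranteed)

1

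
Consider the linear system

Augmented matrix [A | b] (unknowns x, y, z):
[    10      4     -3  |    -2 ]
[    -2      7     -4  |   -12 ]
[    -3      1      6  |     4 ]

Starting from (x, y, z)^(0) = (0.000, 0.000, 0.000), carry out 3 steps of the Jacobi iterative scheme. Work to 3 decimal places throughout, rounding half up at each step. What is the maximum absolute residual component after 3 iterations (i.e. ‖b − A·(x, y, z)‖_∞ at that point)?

Iteration 1:
  x = (-2 - (4)·0.000 - (-3)·0.000) / (10) = -0.200
  y = (-12 - (-2)·0.000 - (-4)·0.000) / (7) = -1.714
  z = (4 - (-3)·0.000 - (1)·0.000) / (6) = 0.667
Iteration 2:
  x = (-2 - (4)·-1.714 - (-3)·0.667) / (10) = 0.686
  y = (-12 - (-2)·-0.200 - (-4)·0.667) / (7) = -1.390
  z = (4 - (-3)·-0.200 - (1)·-1.714) / (6) = 0.852
Iteration 3:
  x = (-2 - (4)·-1.390 - (-3)·0.852) / (10) = 0.612
  y = (-12 - (-2)·0.686 - (-4)·0.852) / (7) = -1.031
  z = (4 - (-3)·0.686 - (1)·-1.390) / (6) = 1.241
Residual b − A·x = (-0.273, 1.405, -0.579); ∞-norm = 1.405

1.405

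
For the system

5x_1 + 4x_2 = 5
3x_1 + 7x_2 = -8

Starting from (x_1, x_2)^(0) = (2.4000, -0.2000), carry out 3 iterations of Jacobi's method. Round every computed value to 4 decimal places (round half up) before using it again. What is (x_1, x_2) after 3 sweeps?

(2.3120, -2.3159)

Iteration 1:
  x_1 = (5 - (4)·-0.2000) / (5) = 1.1600
  x_2 = (-8 - (3)·2.4000) / (7) = -2.1714
Iteration 2:
  x_1 = (5 - (4)·-2.1714) / (5) = 2.7371
  x_2 = (-8 - (3)·1.1600) / (7) = -1.6400
Iteration 3:
  x_1 = (5 - (4)·-1.6400) / (5) = 2.3120
  x_2 = (-8 - (3)·2.7371) / (7) = -2.3159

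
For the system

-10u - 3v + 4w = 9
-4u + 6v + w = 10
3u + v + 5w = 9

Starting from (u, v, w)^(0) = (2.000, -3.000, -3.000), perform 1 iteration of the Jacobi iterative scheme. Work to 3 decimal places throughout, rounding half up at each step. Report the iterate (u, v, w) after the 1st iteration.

(-1.200, 3.500, 1.200)

Iteration 1:
  u = (9 - (-3)·-3.000 - (4)·-3.000) / (-10) = -1.200
  v = (10 - (-4)·2.000 - (1)·-3.000) / (6) = 3.500
  w = (9 - (3)·2.000 - (1)·-3.000) / (5) = 1.200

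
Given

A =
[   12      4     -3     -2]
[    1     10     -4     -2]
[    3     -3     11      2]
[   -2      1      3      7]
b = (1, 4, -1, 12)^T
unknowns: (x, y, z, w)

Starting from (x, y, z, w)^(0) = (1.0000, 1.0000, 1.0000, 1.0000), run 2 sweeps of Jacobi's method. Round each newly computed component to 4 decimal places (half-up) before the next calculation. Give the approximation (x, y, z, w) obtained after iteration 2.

(-0.0467, 0.5600, -0.1507, 1.7502)

Iteration 1:
  x = (1 - (4)·1.0000 - (-3)·1.0000 - (-2)·1.0000) / (12) = 0.1667
  y = (4 - (1)·1.0000 - (-4)·1.0000 - (-2)·1.0000) / (10) = 0.9000
  z = (-1 - (3)·1.0000 - (-3)·1.0000 - (2)·1.0000) / (11) = -0.2727
  w = (12 - (-2)·1.0000 - (1)·1.0000 - (3)·1.0000) / (7) = 1.4286
Iteration 2:
  x = (1 - (4)·0.9000 - (-3)·-0.2727 - (-2)·1.4286) / (12) = -0.0467
  y = (4 - (1)·0.1667 - (-4)·-0.2727 - (-2)·1.4286) / (10) = 0.5600
  z = (-1 - (3)·0.1667 - (-3)·0.9000 - (2)·1.4286) / (11) = -0.1507
  w = (12 - (-2)·0.1667 - (1)·0.9000 - (3)·-0.2727) / (7) = 1.7502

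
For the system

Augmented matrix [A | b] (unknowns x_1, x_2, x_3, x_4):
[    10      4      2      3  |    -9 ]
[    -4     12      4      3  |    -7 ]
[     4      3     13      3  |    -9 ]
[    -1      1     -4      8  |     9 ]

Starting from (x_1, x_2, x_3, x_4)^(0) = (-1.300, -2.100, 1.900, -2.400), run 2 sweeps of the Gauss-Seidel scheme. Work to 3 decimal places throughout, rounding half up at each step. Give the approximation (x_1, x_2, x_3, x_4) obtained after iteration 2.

Iteration 1:
  x_1 = (-9 - (4)·-2.100 - (2)·1.900 - (3)·-2.400) / (10) = 0.280
  x_2 = (-7 - (-4)·0.280 - (4)·1.900 - (3)·-2.400) / (12) = -0.523
  x_3 = (-9 - (4)·0.280 - (3)·-0.523 - (3)·-2.400) / (13) = -0.104
  x_4 = (9 - (-1)·0.280 - (1)·-0.523 - (-4)·-0.104) / (8) = 1.173
Iteration 2:
  x_1 = (-9 - (4)·-0.523 - (2)·-0.104 - (3)·1.173) / (10) = -1.022
  x_2 = (-7 - (-4)·-1.022 - (4)·-0.104 - (3)·1.173) / (12) = -1.183
  x_3 = (-9 - (4)·-1.022 - (3)·-1.183 - (3)·1.173) / (13) = -0.376
  x_4 = (9 - (-1)·-1.022 - (1)·-1.183 - (-4)·-0.376) / (8) = 0.957

(-1.022, -1.183, -0.376, 0.957)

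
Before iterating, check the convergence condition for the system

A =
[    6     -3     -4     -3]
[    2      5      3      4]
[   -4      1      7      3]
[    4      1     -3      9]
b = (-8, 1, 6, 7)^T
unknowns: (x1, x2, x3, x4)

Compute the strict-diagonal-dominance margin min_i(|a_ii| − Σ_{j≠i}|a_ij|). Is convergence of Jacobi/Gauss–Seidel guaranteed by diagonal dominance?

-4

row 1: |6| − (3+4+3) = -4
row 2: |5| − (2+3+4) = -4
row 3: |7| − (4+1+3) = -1
row 4: |9| − (4+1+3) = 1
minimum over rows = -4 → not strictly diagonally dominant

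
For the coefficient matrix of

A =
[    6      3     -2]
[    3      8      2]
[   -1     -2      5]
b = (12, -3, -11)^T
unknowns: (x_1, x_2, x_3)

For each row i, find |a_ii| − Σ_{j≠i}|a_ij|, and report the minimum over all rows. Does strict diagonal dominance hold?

row 1: |6| − (3+2) = 1
row 2: |8| − (3+2) = 3
row 3: |5| − (1+2) = 2
minimum over rows = 1 → strictly diagonally dominant (convergence guaranteed)

1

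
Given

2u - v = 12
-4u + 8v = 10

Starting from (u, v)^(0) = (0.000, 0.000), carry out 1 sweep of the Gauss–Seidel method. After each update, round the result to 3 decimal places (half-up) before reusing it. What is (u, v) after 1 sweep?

(6.000, 4.250)

Iteration 1:
  u = (12 - (-1)·0.000) / (2) = 6.000
  v = (10 - (-4)·6.000) / (8) = 4.250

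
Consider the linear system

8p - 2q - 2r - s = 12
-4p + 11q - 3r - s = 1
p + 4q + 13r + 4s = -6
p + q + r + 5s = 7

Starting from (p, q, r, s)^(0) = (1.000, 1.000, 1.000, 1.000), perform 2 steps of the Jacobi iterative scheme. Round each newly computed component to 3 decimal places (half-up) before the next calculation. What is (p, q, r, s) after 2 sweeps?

(1.516, 0.622, -1.123, 1.042)

Iteration 1:
  p = (12 - (-2)·1.000 - (-2)·1.000 - (-1)·1.000) / (8) = 2.125
  q = (1 - (-4)·1.000 - (-3)·1.000 - (-1)·1.000) / (11) = 0.818
  r = (-6 - (1)·1.000 - (4)·1.000 - (4)·1.000) / (13) = -1.154
  s = (7 - (1)·1.000 - (1)·1.000 - (1)·1.000) / (5) = 0.800
Iteration 2:
  p = (12 - (-2)·0.818 - (-2)·-1.154 - (-1)·0.800) / (8) = 1.516
  q = (1 - (-4)·2.125 - (-3)·-1.154 - (-1)·0.800) / (11) = 0.622
  r = (-6 - (1)·2.125 - (4)·0.818 - (4)·0.800) / (13) = -1.123
  s = (7 - (1)·2.125 - (1)·0.818 - (1)·-1.154) / (5) = 1.042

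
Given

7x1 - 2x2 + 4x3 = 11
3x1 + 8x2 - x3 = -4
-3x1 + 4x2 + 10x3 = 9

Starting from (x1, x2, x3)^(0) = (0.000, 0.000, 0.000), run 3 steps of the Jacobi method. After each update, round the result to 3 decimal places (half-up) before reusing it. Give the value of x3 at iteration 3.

Iteration 1:
  x1 = (11 - (-2)·0.000 - (4)·0.000) / (7) = 1.571
  x2 = (-4 - (3)·0.000 - (-1)·0.000) / (8) = -0.500
  x3 = (9 - (-3)·0.000 - (4)·0.000) / (10) = 0.900
Iteration 2:
  x1 = (11 - (-2)·-0.500 - (4)·0.900) / (7) = 0.914
  x2 = (-4 - (3)·1.571 - (-1)·0.900) / (8) = -0.977
  x3 = (9 - (-3)·1.571 - (4)·-0.500) / (10) = 1.571
Iteration 3:
  x1 = (11 - (-2)·-0.977 - (4)·1.571) / (7) = 0.395
  x2 = (-4 - (3)·0.914 - (-1)·1.571) / (8) = -0.646
  x3 = (9 - (-3)·0.914 - (4)·-0.977) / (10) = 1.565

1.565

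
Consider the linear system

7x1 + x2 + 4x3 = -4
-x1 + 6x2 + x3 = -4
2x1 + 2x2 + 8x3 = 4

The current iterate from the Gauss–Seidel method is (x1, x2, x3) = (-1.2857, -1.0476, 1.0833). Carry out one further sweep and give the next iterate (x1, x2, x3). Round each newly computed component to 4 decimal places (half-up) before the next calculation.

One sweep:
  x1 = (-4 - (1)·-1.0476 - (4)·1.0833) / (7) = -1.0408
  x2 = (-4 - (-1)·-1.0408 - (1)·1.0833) / (6) = -1.0207
  x3 = (4 - (2)·-1.0408 - (2)·-1.0207) / (8) = 1.0154

(-1.0408, -1.0207, 1.0154)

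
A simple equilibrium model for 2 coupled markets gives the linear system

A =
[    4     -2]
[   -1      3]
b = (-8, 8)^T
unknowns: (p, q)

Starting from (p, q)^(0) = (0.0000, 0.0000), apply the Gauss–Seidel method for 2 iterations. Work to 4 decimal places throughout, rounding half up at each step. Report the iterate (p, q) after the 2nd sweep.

Iteration 1:
  p = (-8 - (-2)·0.0000) / (4) = -2.0000
  q = (8 - (-1)·-2.0000) / (3) = 2.0000
Iteration 2:
  p = (-8 - (-2)·2.0000) / (4) = -1.0000
  q = (8 - (-1)·-1.0000) / (3) = 2.3333

(-1.0000, 2.3333)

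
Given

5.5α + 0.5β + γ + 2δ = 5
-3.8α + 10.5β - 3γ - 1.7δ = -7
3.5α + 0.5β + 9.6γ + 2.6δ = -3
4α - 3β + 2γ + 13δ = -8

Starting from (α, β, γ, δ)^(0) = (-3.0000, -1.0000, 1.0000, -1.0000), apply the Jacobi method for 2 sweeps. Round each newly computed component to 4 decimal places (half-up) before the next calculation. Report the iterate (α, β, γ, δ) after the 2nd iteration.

Iteration 1:
  α = (5 - (0.5)·-1.0000 - (1)·1.0000 - (2)·-1.0000) / (5.5) = 1.1818
  β = (-7 - (-3.8)·-3.0000 - (-3)·1.0000 - (-1.7)·-1.0000) / (10.5) = -1.6286
  γ = (-3 - (3.5)·-3.0000 - (0.5)·-1.0000 - (2.6)·-1.0000) / (9.6) = 1.1042
  δ = (-8 - (4)·-3.0000 - (-3)·-1.0000 - (2)·1.0000) / (13) = -0.0769
Iteration 2:
  α = (5 - (0.5)·-1.6286 - (1)·1.1042 - (2)·-0.0769) / (5.5) = 0.8843
  β = (-7 - (-3.8)·1.1818 - (-3)·1.1042 - (-1.7)·-0.0769) / (10.5) = 0.0641
  γ = (-3 - (3.5)·1.1818 - (0.5)·-1.6286 - (2.6)·-0.0769) / (9.6) = -0.6377
  δ = (-8 - (4)·1.1818 - (-3)·-1.6286 - (2)·1.1042) / (13) = -1.5247

(0.8843, 0.0641, -0.6377, -1.5247)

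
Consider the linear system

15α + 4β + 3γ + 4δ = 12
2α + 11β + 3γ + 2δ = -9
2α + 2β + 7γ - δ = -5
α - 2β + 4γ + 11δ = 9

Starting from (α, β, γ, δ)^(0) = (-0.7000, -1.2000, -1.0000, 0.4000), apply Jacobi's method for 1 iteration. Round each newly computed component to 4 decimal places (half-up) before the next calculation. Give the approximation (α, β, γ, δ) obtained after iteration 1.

(1.2133, -0.4909, -0.1143, 1.0273)

Iteration 1:
  α = (12 - (4)·-1.2000 - (3)·-1.0000 - (4)·0.4000) / (15) = 1.2133
  β = (-9 - (2)·-0.7000 - (3)·-1.0000 - (2)·0.4000) / (11) = -0.4909
  γ = (-5 - (2)·-0.7000 - (2)·-1.2000 - (-1)·0.4000) / (7) = -0.1143
  δ = (9 - (1)·-0.7000 - (-2)·-1.2000 - (4)·-1.0000) / (11) = 1.0273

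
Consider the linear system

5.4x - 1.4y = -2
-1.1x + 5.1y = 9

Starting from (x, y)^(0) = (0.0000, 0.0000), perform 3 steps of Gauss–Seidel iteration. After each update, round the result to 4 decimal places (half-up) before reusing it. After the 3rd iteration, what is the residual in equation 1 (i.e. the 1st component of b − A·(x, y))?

Iteration 1:
  x = (-2 - (-1.4)·0.0000) / (5.4) = -0.3704
  y = (9 - (-1.1)·-0.3704) / (5.1) = 1.6848
Iteration 2:
  x = (-2 - (-1.4)·1.6848) / (5.4) = 0.0664
  y = (9 - (-1.1)·0.0664) / (5.1) = 1.7790
Iteration 3:
  x = (-2 - (-1.4)·1.7790) / (5.4) = 0.0909
  y = (9 - (-1.1)·0.0909) / (5.1) = 1.7843
Residual b − A·x = (0.0072, 0.0001)

0.0072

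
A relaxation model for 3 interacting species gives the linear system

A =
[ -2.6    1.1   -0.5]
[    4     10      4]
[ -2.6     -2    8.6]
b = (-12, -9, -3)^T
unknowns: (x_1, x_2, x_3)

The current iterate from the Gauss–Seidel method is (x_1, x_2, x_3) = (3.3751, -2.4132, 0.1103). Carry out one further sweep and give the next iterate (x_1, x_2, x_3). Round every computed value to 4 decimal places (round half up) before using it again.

(3.5732, -2.3734, 0.1795)

One sweep:
  x_1 = (-12 - (1.1)·-2.4132 - (-0.5)·0.1103) / (-2.6) = 3.5732
  x_2 = (-9 - (4)·3.5732 - (4)·0.1103) / (10) = -2.3734
  x_3 = (-3 - (-2.6)·3.5732 - (-2)·-2.3734) / (8.6) = 0.1795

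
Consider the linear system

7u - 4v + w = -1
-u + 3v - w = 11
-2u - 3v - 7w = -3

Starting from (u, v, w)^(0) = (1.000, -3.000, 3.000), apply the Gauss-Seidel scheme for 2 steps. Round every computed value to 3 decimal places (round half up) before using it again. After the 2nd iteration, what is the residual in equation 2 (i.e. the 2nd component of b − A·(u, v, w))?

-1.399

Iteration 1:
  u = (-1 - (-4)·-3.000 - (1)·3.000) / (7) = -2.286
  v = (11 - (-1)·-2.286 - (-1)·3.000) / (3) = 3.905
  w = (-3 - (-2)·-2.286 - (-3)·3.905) / (-7) = -0.592
Iteration 2:
  u = (-1 - (-4)·3.905 - (1)·-0.592) / (7) = 2.173
  v = (11 - (-1)·2.173 - (-1)·-0.592) / (3) = 4.194
  w = (-3 - (-2)·2.173 - (-3)·4.194) / (-7) = -1.990
Residual b − A·x = (2.555, -1.399, -0.002)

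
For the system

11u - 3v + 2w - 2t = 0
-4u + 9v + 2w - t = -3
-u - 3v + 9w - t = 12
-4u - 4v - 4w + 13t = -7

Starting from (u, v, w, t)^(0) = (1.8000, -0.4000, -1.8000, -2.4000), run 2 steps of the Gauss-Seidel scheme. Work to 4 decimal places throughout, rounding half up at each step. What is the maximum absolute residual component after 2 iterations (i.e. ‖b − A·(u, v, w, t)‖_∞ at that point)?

Iteration 1:
  u = (0 - (-3)·-0.4000 - (2)·-1.8000 - (-2)·-2.4000) / (11) = -0.2182
  v = (-3 - (-4)·-0.2182 - (2)·-1.8000 - (-1)·-2.4000) / (9) = -0.2970
  w = (12 - (-1)·-0.2182 - (-3)·-0.2970 - (-1)·-2.4000) / (9) = 0.9434
  t = (-7 - (-4)·-0.2182 - (-4)·-0.2970 - (-4)·0.9434) / (13) = -0.4067
Iteration 2:
  u = (0 - (-3)·-0.2970 - (2)·0.9434 - (-2)·-0.4067) / (11) = -0.3265
  v = (-3 - (-4)·-0.3265 - (2)·0.9434 - (-1)·-0.4067) / (9) = -0.7333
  w = (12 - (-1)·-0.3265 - (-3)·-0.7333 - (-1)·-0.4067) / (9) = 1.0074
  t = (-7 - (-4)·-0.3265 - (-4)·-0.7333 - (-4)·1.0074) / (13) = -0.5546
Residual b − A·x = (-1.7324, -0.2757, -0.1476, 0.0002); ∞-norm = 1.7324

1.7324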